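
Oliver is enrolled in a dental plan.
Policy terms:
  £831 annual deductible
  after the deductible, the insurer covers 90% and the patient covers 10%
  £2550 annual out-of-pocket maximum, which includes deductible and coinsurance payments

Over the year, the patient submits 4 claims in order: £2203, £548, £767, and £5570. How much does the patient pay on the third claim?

£76.70

Claim 1 — £2203: £831 finishes the deductible; £1372 goes to coinsurance; coinsurance £1372 × 10% = £137.20. Cost to patient: £968.20. OOP to date £968.20.
Claim 2 — £548: deductible met; 10% of £548 = £54.80. Patient pays £54.80; OOP now £1023.
Claim 3 — £767: deductible already satisfied, so patient's share is 10% × £767 = £76.70. Patient pays £76.70; OOP now £1099.70.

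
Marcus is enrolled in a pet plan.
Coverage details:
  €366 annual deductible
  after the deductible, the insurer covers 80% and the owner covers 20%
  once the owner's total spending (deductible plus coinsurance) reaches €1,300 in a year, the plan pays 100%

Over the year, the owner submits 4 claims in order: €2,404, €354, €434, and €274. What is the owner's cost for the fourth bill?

#1 (€2,404): deductible takes €366, €2,038 remains; owner's 20% is €407.60. Owner pays €773.60; OOP now €773.60.
#2 (€354): deductible met; 20% of €354 = €70.80. Cost to owner: €70.80. OOP to date €844.40.
#3 (€434): deductible already satisfied, so owner's share is 20% × €434 = €86.80. Owner owes €86.80 (running OOP €931.20).
#4 (€274): 20% coinsurance on €274 = €54.80. Owner pays €54.80; OOP now €986.

€54.80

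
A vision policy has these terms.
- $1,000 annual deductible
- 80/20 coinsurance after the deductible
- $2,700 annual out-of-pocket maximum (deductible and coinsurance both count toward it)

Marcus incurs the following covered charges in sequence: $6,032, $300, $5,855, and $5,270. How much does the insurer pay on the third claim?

$5,221.40

Bill 1, $6,032: deductible takes $1,000, $5,032 remains; 20% of $5,032 = $1,006.40. Member owes $2,006.40 (running OOP $2,006.40). Insurer: $6,032 − $2,006.40 = $4,025.60.
Bill 2, $300: 20% coinsurance on $300 = $60. Member pays $60; OOP now $2,066.40. Insurer: $300 − $60 = $240.
Bill 3, $5,855: deductible already satisfied, so member's share is 20% × $5,855 = $1,171. That would push OOP to $3,237.40, over the $2,700 cap, so member pays $2,700 − $2,066.40 = $633.60. Insurer: $5,855 − $633.60 = $5,221.40.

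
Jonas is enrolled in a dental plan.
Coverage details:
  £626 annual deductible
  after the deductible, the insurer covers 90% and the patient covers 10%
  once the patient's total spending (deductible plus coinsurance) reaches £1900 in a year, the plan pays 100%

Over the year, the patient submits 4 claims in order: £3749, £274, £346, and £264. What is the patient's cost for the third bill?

Claim 1 (£3749): deductible takes £626, £3123 remains; patient's 10% is £312.30. Patient owes £938.30 (running OOP £938.30).
Claim 2 (£274): 10% coinsurance on £274 = £27.40. Patient pays £27.40; OOP now £965.70.
Claim 3 (£346): 10% coinsurance on £346 = £34.60. Cost to patient: £34.60. OOP to date £1000.30.

£34.60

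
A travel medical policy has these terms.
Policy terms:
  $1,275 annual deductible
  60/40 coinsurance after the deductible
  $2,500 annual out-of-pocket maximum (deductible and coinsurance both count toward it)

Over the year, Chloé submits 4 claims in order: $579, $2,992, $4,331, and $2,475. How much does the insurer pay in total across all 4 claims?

#1 ($579): all of it applies to the deductible. Traveler pays $579; OOP now $579. Plan pays $579 − $579 = $0.
#2 ($2,992): deductible takes $696, $2,296 remains; 40% of $2,296 = $918.40. Cost to traveler: $1,614.40. OOP to date $2,193.40. Plan pays $2,992 − $1,614.40 = $1,377.60.
#3 ($4,331): deductible already satisfied, so traveler's share is 40% × $4,331 = $1,732.40. Adding that to $2,193.40 gives $3,925.80, past the $2,500 cap; traveler pays only $2,500 − $2,193.40 = $306.60. Insurer: $4,331 − $306.60 = $4,024.40.
#4 ($2,475): deductible already satisfied, so traveler's share is 40% × $2,475 = $990. That would push OOP to $3,490, over the $2,500 cap, so traveler pays $2,500 − $2,500 = $0. Insurer: $2,475 − $0 = $2,475.
Insurer total: $0 + $1,377.60 + $4,024.40 + $2,475 = $7,877.

$7,877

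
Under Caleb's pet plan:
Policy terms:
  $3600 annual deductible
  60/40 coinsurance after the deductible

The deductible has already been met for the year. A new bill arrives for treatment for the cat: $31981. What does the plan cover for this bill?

With the deductible met, the entire $31981 is subject to coinsurance.
40% of $31981 = $12792.40 falls to the owner.
The plan picks up $31981 − $12792.40 = $19188.60.

$19188.60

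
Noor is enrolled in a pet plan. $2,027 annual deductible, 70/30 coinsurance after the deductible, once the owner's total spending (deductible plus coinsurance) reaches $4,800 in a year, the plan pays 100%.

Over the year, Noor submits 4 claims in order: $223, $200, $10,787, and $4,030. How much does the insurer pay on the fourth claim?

$4,011.90

Claim 1 ($223): all of it applies to the deductible. Cost to owner: $223. OOP to date $223. Insurer: $223 − $223 = $0.
Claim 2 ($200): all of it applies to the deductible. Cost to owner: $200. OOP to date $423. Insurer: $200 − $200 = $0.
Claim 3 ($10,787): $1,604 finishes the deductible; $9,183 goes to coinsurance; 30% of $9,183 = $2,754.90. Owner pays $4,358.90; OOP now $4,781.90. Insurer: $10,787 − $4,358.90 = $6,428.10.
Claim 4 ($4,030): deductible already satisfied, so owner's share is 30% × $4,030 = $1,209. That would push OOP to $5,990.90, over the $4,800 cap, so owner pays $4,800 − $4,781.90 = $18.10. Insurer: $4,030 − $18.10 = $4,011.90.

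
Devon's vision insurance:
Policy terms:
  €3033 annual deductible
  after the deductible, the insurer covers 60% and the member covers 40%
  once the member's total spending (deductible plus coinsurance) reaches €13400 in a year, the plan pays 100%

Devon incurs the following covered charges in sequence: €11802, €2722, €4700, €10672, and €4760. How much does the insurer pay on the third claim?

Claim 1 (€11802): €3033 finishes the deductible; €8769 goes to coinsurance; coinsurance €8769 × 40% = €3507.60. Member owes €6540.60 (running OOP €6540.60). Plan pays €11802 − €6540.60 = €5261.40.
Claim 2 (€2722): 40% coinsurance on €2722 = €1088.80. Member owes €1088.80 (running OOP €7629.40). Insurer: €2722 − €1088.80 = €1633.20.
Claim 3 (€4700): deductible met; 40% of €4700 = €1880. Cost to member: €1880. OOP to date €9509.40. Plan pays €4700 − €1880 = €2820.

€2820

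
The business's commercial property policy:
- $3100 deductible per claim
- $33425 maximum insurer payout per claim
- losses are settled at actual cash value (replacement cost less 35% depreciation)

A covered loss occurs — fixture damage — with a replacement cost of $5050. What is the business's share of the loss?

$4867.50

At 35% depreciation, ACV = $5050 − $1767.50 = $3282.50.
Less the $3100 deductible: $3282.50 − $3100 = $182.50.
$182.50 ≤ $33425, so the limit doesn't bind; insurer pays $182.50.
The business bears the rest of the original loss: $5050 − $182.50 = $4867.50.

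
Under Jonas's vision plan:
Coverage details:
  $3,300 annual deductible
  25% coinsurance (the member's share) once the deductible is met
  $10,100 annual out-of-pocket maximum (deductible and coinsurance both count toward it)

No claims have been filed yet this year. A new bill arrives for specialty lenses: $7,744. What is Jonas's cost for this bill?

Nothing has been paid toward the $3,300 deductible, so the first $3,300 of this charge is applied there.
That leaves $7,744 − $3,300 = $4,444 for coinsurance.
25% of $4,444 = $1,111 falls to the member.
Member responsibility before any cap: $3,300 + $1,111 = $4,411.
Total out-of-pocket so far would be $0 + $4,411 = $4,411, below the $10,100 cap — no reduction.

$4,411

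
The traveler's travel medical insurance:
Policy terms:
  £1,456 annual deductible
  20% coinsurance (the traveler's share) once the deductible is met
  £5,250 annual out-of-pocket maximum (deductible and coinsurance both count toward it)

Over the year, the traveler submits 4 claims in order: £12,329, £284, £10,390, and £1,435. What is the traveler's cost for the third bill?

#1 (£12,329): £1,456 to deductible, leaving £10,873; coinsurance £10,873 × 20% = £2,174.60. Traveler pays £3,630.60; OOP now £3,630.60.
#2 (£284): deductible met; 20% of £284 = £56.80. Traveler owes £56.80 (running OOP £3,687.40).
#3 (£10,390): 20% coinsurance on £10,390 = £2,078. OOP would hit £5,765.40 > £5,250, so the cap limits the traveler to £5,250 − £3,687.40 = £1,562.60.

£1,562.60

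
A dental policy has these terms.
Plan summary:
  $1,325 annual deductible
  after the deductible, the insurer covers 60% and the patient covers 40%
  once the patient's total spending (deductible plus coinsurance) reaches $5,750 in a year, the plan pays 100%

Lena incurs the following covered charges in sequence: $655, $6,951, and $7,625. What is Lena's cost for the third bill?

$1,912.60

#1 ($655): all of it applies to the deductible. Patient pays $655; OOP now $655.
#2 ($6,951): $670 to deductible, leaving $6,281; patient's 40% is $2,512.40. Cost to patient: $3,182.40. OOP to date $3,837.40.
#3 ($7,625): 40% coinsurance on $7,625 = $3,050. Adding that to $3,837.40 gives $6,887.40, past the $5,750 cap; patient pays only $5,750 − $3,837.40 = $1,912.60.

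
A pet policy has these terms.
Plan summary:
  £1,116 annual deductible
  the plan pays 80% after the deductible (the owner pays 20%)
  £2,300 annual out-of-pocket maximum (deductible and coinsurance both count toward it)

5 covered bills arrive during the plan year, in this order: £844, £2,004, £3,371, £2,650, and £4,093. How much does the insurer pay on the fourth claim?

Bill 1, £844: fully absorbed by the deductible. Owner owes £844 (running OOP £844). Insurer: £844 − £844 = £0.
Bill 2, £2,004: £272 finishes the deductible; £1,732 goes to coinsurance; 20% of £1,732 = £346.40. Cost to owner: £618.40. OOP to date £1,462.40. Insurer: £2,004 − £618.40 = £1,385.60.
Bill 3, £3,371: deductible already satisfied, so owner's share is 20% × £3,371 = £674.20. Owner pays £674.20; OOP now £2,136.60. Insurer: £3,371 − £674.20 = £2,696.80.
Bill 4, £2,650: 20% coinsurance on £2,650 = £530. OOP would hit £2,666.60 > £2,300, so the cap limits the owner to £2,300 − £2,136.60 = £163.40. Insurer: £2,650 − £163.40 = £2,486.60.

£2,486.60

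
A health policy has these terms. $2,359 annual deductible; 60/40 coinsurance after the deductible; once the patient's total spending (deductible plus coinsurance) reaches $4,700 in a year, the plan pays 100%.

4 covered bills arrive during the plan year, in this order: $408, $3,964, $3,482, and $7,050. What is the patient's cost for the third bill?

#1 ($408): fully absorbed by the deductible. Cost to patient: $408. OOP to date $408.
#2 ($3,964): deductible takes $1,951, $2,013 remains; 40% of $2,013 = $805.20. Patient owes $2,756.20 (running OOP $3,164.20).
#3 ($3,482): deductible met; 40% of $3,482 = $1,392.80. Cost to patient: $1,392.80. OOP to date $4,557.

$1,392.80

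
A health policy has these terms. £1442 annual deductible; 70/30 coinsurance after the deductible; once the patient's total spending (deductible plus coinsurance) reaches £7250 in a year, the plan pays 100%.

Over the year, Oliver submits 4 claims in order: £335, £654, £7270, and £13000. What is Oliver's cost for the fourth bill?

£3762.90

#1 (£335): entire amount goes to the deductible. Cost to patient: £335. OOP to date £335.
#2 (£654): fully absorbed by the deductible. Patient pays £654; OOP now £989.
#3 (£7270): £453 finishes the deductible; £6817 goes to coinsurance; patient's 30% is £2045.10. Patient owes £2498.10 (running OOP £3487.10).
#4 (£13000): deductible already satisfied, so patient's share is 30% × £13000 = £3900. OOP would hit £7387.10 > £7250, so the cap limits the patient to £7250 − £3487.10 = £3762.90.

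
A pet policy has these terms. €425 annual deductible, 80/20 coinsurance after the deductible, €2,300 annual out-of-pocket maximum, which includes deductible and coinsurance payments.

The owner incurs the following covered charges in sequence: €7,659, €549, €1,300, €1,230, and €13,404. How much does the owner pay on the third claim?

Claim 1 (€7,659): €425 to deductible, leaving €7,234; coinsurance €7,234 × 20% = €1,446.80. Owner pays €1,871.80; OOP now €1,871.80.
Claim 2 (€549): 20% coinsurance on €549 = €109.80. Owner owes €109.80 (running OOP €1,981.60).
Claim 3 (€1,300): deductible met; 20% of €1,300 = €260. Owner pays €260; OOP now €2,241.60.

€260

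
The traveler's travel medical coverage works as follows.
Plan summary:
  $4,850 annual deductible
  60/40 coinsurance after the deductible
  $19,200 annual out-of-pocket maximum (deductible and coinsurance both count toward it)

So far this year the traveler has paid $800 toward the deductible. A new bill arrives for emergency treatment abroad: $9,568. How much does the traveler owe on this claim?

$6,257.20

Remaining deductible: $4,850 − $800 = $4,050.
After the $4,050 deductible portion, $9,568 − $4,050 = $5,518 is subject to coinsurance.
Coinsurance: $5,518 × 40% = $2,207.20.
That puts the traveler's cost at $4,050 + $2,207.20 = $6,257.20 before any cap.
Cumulative spending $800 + $6,257.20 = $7,057.20 stays under the $19,200 maximum.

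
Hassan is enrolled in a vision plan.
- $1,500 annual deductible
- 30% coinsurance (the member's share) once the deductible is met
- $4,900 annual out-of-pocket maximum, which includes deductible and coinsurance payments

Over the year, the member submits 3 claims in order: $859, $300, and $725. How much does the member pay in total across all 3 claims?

$1,615.20

#1 ($859): entire amount goes to the deductible. Cost to member: $859. OOP to date $859.
#2 ($300): all of it applies to the deductible. Cost to member: $300. OOP to date $1,159.
#3 ($725): $341 finishes the deductible; $384 goes to coinsurance; coinsurance $384 × 30% = $115.20. Member pays $456.20; OOP now $1,615.20.
Summing the member's payments: $859 + $300 + $456.20 = $1,615.20.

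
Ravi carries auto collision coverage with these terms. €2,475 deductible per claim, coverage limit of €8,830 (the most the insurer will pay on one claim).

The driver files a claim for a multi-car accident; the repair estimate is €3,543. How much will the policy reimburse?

€1,068

Subtract the deductible: €3,543 − €2,475 = €1,068.
That's under the €8,830 cap, so the insurer reimburses the full €1,068.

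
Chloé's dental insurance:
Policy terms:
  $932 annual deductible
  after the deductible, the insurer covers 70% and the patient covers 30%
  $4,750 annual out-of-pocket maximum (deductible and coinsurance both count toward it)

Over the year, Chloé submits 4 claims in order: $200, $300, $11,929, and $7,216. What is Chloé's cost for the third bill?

$3,881.10

Claim 1 — $200: fully absorbed by the deductible. Patient owes $200 (running OOP $200).
Claim 2 — $300: entire amount goes to the deductible. Cost to patient: $300. OOP to date $500.
Claim 3 — $11,929: $432 to deductible, leaving $11,497; patient's 30% is $3,449.10. Cost to patient: $3,881.10. OOP to date $4,381.10.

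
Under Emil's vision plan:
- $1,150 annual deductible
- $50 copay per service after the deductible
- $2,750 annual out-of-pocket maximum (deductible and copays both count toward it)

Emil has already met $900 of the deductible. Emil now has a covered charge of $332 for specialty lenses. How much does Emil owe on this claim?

Remaining deductible: $1,150 − $900 = $250.
That leaves $332 − $250 = $82 for the copay.
Copay on this service: $50.
So the member owes $250 + $50 = $300 before any cap.
Year-to-date out-of-pocket becomes $900 + $300 = $1,200, still under the $2,750 maximum, so no cap applies.

$300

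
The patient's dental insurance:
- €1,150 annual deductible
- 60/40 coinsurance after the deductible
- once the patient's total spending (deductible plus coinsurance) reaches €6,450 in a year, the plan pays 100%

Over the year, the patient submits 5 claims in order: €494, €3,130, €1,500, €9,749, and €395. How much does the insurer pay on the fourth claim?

Claim 1 (€494): entire amount goes to the deductible. Patient pays €494; OOP now €494. Insurer: €494 − €494 = €0.
Claim 2 (€3,130): €656 finishes the deductible; €2,474 goes to coinsurance; 40% of €2,474 = €989.60. Patient pays €1,645.60; OOP now €2,139.60. Insurer: €3,130 − €1,645.60 = €1,484.40.
Claim 3 (€1,500): 40% coinsurance on €1,500 = €600. Patient pays €600; OOP now €2,739.60. Insurer: €1,500 − €600 = €900.
Claim 4 (€9,749): deductible met; 40% of €9,749 = €3,899.60. Adding that to €2,739.60 gives €6,639.20, past the €6,450 cap; patient pays only €6,450 − €2,739.60 = €3,710.40. Plan pays €9,749 − €3,710.40 = €6,038.60.

€6,038.60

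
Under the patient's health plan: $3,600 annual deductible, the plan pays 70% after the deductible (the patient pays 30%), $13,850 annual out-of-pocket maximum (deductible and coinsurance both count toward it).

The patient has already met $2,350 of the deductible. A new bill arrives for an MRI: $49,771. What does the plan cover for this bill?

Deductible still to meet: $3,600 − $2,350 = $1,250.
After the $1,250 deductible portion, $49,771 − $1,250 = $48,521 is subject to coinsurance.
Patient's 30% share of $48,521 is $14,556.30.
Patient responsibility before any cap: $1,250 + $14,556.30 = $15,806.30.
Year-to-date out-of-pocket would reach $2,350 + $15,806.30 = $18,156.30, above the $13,850 maximum, so the patient pays only $13,850 − $2,350 = $11,500.
Insurer pays the balance: $49,771 − $11,500 = $38,271.

$38,271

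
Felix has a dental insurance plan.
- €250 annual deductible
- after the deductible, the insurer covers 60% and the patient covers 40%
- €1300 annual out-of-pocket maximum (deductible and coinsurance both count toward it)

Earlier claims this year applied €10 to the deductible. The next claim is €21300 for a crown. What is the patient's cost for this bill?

Deductible still to meet: €250 − €10 = €240.
After the €240 deductible portion, €21300 − €240 = €21060 is subject to coinsurance.
Patient's 40% share of €21060 is €8424.
So the patient owes €240 + €8424 = €8664 before any cap.
Adding €8664 to the €10 already spent would give €8674, which exceeds the €1300 cap; the patient pays just €1300 − €10 = €1290.

€1290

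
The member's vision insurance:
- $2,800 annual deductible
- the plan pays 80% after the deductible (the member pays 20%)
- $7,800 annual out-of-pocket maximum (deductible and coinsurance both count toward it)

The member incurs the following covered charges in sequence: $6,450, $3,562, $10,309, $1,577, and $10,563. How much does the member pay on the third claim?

$2,061.80

Claim 1 ($6,450): $2,800 finishes the deductible; $3,650 goes to coinsurance; coinsurance $3,650 × 20% = $730. Member pays $3,530; OOP now $3,530.
Claim 2 ($3,562): deductible met; 20% of $3,562 = $712.40. Member pays $712.40; OOP now $4,242.40.
Claim 3 ($10,309): deductible met; 20% of $10,309 = $2,061.80. Member owes $2,061.80 (running OOP $6,304.20).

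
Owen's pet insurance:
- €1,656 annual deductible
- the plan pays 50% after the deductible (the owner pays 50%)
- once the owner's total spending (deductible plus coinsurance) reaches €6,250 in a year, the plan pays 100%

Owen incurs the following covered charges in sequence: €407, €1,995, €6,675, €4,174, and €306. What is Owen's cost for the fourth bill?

€883.50

Claim 1 — €407: all of it applies to the deductible. Owner pays €407; OOP now €407.
Claim 2 — €1,995: €1,249 to deductible, leaving €746; 50% of €746 = €373. Cost to owner: €1,622. OOP to date €2,029.
Claim 3 — €6,675: deductible met; 50% of €6,675 = €3,337.50. Cost to owner: €3,337.50. OOP to date €5,366.50.
Claim 4 — €4,174: deductible met; 50% of €4,174 = €2,087. OOP would hit €7,453.50 > €6,250, so the cap limits the owner to €6,250 − €5,366.50 = €883.50.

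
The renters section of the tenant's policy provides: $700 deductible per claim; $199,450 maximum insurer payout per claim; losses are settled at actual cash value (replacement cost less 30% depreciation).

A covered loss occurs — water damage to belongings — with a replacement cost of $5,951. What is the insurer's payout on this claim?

$3,465.70

Depreciate 30%: the covered value is $5,951 × 0.7 = $4,165.70.
Less the $700 deductible: $4,165.70 − $700 = $3,465.70.
That's under the $199,450 cap, so the insurer reimburses the full $3,465.70.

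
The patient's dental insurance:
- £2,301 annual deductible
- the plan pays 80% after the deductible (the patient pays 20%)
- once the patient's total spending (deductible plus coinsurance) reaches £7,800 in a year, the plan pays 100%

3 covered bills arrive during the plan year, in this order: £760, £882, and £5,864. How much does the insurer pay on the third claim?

£4,164

Claim 1 — £760: entire amount goes to the deductible. Patient owes £760 (running OOP £760). Plan pays £760 − £760 = £0.
Claim 2 — £882: all of it applies to the deductible. Patient pays £882; OOP now £1,642. Insurer: £882 − £882 = £0.
Claim 3 — £5,864: £659 to deductible, leaving £5,205; coinsurance £5,205 × 20% = £1,041. Patient owes £1,700 (running OOP £3,342). Insurer: £5,864 − £1,700 = £4,164.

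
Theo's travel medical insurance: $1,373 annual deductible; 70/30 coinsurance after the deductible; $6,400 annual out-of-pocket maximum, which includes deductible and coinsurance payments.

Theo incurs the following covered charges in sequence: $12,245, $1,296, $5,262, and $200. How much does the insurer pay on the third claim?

#1 ($12,245): $1,373 to deductible, leaving $10,872; coinsurance $10,872 × 30% = $3,261.60. Cost to traveler: $4,634.60. OOP to date $4,634.60. Insurer: $12,245 − $4,634.60 = $7,610.40.
#2 ($1,296): deductible met; 30% of $1,296 = $388.80. Traveler owes $388.80 (running OOP $5,023.40). Insurer: $1,296 − $388.80 = $907.20.
#3 ($5,262): deductible already satisfied, so traveler's share is 30% × $5,262 = $1,578.60. Adding that to $5,023.40 gives $6,602, past the $6,400 cap; traveler pays only $6,400 − $5,023.40 = $1,376.60. Plan pays $5,262 − $1,376.60 = $3,885.40.

$3,885.40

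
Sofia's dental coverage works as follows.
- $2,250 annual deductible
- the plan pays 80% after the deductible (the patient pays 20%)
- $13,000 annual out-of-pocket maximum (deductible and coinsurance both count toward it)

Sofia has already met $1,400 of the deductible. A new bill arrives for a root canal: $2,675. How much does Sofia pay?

Remaining deductible: $2,250 − $1,400 = $850.
That leaves $2,675 − $850 = $1,825 for coinsurance.
Patient's 20% share of $1,825 is $365.
That puts the patient's cost at $850 + $365 = $1,215 before any cap.
Year-to-date out-of-pocket becomes $1,400 + $1,215 = $2,615, still under the $13,000 maximum, so no cap applies.

$1,215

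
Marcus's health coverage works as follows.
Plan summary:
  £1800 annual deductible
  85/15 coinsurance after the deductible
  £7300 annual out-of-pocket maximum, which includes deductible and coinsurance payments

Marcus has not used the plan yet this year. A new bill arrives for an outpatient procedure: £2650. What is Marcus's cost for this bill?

Deductible not yet touched, so the first £1800 of the bill goes to the deductible.
The remaining £850 (= £2650 − £1800) moves to coinsurance.
Patient's 15% share of £850 is £127.50.
That puts the patient's cost at £1800 + £127.50 = £1927.50 before any cap.
Year-to-date out-of-pocket becomes £0 + £1927.50 = £1927.50, still under the £7300 maximum, so no cap applies.

£1927.50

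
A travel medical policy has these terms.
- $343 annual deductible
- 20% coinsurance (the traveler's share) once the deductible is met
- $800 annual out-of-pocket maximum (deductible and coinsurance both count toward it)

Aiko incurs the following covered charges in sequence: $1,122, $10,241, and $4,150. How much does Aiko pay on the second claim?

Bill 1, $1,122: deductible takes $343, $779 remains; coinsurance $779 × 20% = $155.80. Traveler pays $498.80; OOP now $498.80.
Bill 2, $10,241: deductible met; 20% of $10,241 = $2,048.20. That would push OOP to $2,547, over the $800 cap, so traveler pays $800 − $498.80 = $301.20.

$301.20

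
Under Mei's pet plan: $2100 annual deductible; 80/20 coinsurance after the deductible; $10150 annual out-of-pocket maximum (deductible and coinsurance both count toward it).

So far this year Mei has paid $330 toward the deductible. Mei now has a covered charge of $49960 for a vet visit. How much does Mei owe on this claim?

$9820

Remaining deductible: $2100 − $330 = $1770.
The remaining $48190 (= $49960 − $1770) moves to coinsurance.
Owner's 20% share of $48190 is $9638.
That puts the owner's cost at $1770 + $9638 = $11408 before any cap.
That would bring total out-of-pocket to $11738, past the $10150 cap. The owner is capped at $10150 − $330 = $9820 on this claim.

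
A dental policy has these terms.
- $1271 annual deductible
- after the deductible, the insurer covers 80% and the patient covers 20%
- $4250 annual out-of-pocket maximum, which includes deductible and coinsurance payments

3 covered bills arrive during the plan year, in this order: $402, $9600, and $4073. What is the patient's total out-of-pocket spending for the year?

$3831.80

Claim 1 ($402): all of it applies to the deductible. Patient owes $402 (running OOP $402).
Claim 2 ($9600): $869 to deductible, leaving $8731; coinsurance $8731 × 20% = $1746.20. Cost to patient: $2615.20. OOP to date $3017.20.
Claim 3 ($4073): deductible already satisfied, so patient's share is 20% × $4073 = $814.60. Patient owes $814.60 (running OOP $3831.80).
Summing the patient's payments: $402 + $2615.20 + $814.60 = $3831.80.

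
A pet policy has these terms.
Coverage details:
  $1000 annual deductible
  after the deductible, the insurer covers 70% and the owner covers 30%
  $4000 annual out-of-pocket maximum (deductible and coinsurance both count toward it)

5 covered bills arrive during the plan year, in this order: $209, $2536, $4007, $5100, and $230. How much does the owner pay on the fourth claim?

Claim 1 ($209): fully absorbed by the deductible. Owner pays $209; OOP now $209.
Claim 2 ($2536): $791 finishes the deductible; $1745 goes to coinsurance; coinsurance $1745 × 30% = $523.50. Cost to owner: $1314.50. OOP to date $1523.50.
Claim 3 ($4007): deductible met; 30% of $4007 = $1202.10. Owner pays $1202.10; OOP now $2725.60.
Claim 4 ($5100): deductible already satisfied, so owner's share is 30% × $5100 = $1530. That would push OOP to $4255.60, over the $4000 cap, so owner pays $4000 − $2725.60 = $1274.40.

$1274.40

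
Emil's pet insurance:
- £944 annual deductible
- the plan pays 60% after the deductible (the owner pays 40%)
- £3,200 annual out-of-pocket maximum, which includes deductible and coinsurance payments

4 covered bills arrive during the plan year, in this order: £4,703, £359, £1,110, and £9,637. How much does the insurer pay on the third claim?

£666

#1 (£4,703): £944 to deductible, leaving £3,759; coinsurance £3,759 × 40% = £1,503.60. Cost to owner: £2,447.60. OOP to date £2,447.60. Plan pays £4,703 − £2,447.60 = £2,255.40.
#2 (£359): deductible met; 40% of £359 = £143.60. Owner pays £143.60; OOP now £2,591.20. Insurer: £359 − £143.60 = £215.40.
#3 (£1,110): deductible already satisfied, so owner's share is 40% × £1,110 = £444. Owner pays £444; OOP now £3,035.20. Plan pays £1,110 − £444 = £666.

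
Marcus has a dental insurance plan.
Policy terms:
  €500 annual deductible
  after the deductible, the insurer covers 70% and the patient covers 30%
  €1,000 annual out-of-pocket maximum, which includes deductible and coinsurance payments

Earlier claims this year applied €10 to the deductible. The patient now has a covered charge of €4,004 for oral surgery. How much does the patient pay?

Deductible still to meet: €500 − €10 = €490.
That leaves €4,004 − €490 = €3,514 for coinsurance.
30% of €3,514 = €1,054.20 falls to the patient.
Patient responsibility before any cap: €490 + €1,054.20 = €1,544.20.
Adding €1,544.20 to the €10 already spent would give €1,554.20, which exceeds the €1,000 cap; the patient pays just €1,000 − €10 = €990.

€990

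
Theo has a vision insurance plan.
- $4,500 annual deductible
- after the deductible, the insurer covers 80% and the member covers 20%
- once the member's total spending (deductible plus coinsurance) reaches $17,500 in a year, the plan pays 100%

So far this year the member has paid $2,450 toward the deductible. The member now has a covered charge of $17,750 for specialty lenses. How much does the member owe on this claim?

$2,450 of the $4,500 deductible is already met, leaving $2,050.
After the $2,050 deductible portion, $17,750 − $2,050 = $15,700 is subject to coinsurance.
20% of $15,700 = $3,140 falls to the member.
So the member owes $2,050 + $3,140 = $5,190 before any cap.
Year-to-date out-of-pocket becomes $2,450 + $5,190 = $7,640, still under the $17,500 maximum, so no cap applies.

$5,190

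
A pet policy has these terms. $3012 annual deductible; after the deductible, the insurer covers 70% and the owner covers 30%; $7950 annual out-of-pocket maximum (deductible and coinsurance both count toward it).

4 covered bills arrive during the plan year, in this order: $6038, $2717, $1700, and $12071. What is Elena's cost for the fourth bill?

$2705.10

Claim 1 ($6038): $3012 finishes the deductible; $3026 goes to coinsurance; owner's 30% is $907.80. Cost to owner: $3919.80. OOP to date $3919.80.
Claim 2 ($2717): 30% coinsurance on $2717 = $815.10. Owner pays $815.10; OOP now $4734.90.
Claim 3 ($1700): deductible met; 30% of $1700 = $510. Owner pays $510; OOP now $5244.90.
Claim 4 ($12071): 30% coinsurance on $12071 = $3621.30. Adding that to $5244.90 gives $8866.20, past the $7950 cap; owner pays only $7950 − $5244.90 = $2705.10.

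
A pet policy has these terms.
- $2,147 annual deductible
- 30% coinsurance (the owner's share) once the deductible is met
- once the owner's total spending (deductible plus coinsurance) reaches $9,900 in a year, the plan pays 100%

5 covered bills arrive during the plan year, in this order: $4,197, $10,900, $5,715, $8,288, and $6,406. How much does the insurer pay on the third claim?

$4,000.50

Claim 1 ($4,197): $2,147 to deductible, leaving $2,050; 30% of $2,050 = $615. Owner owes $2,762 (running OOP $2,762). Plan pays $4,197 − $2,762 = $1,435.
Claim 2 ($10,900): deductible met; 30% of $10,900 = $3,270. Owner pays $3,270; OOP now $6,032. Plan pays $10,900 − $3,270 = $7,630.
Claim 3 ($5,715): deductible met; 30% of $5,715 = $1,714.50. Owner pays $1,714.50; OOP now $7,746.50. Insurer: $5,715 − $1,714.50 = $4,000.50.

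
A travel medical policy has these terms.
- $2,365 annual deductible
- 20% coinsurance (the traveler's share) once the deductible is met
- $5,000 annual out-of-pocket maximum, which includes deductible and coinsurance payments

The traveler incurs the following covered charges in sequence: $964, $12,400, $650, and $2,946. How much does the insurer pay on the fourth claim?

$2,640.80

Claim 1 — $964: fully absorbed by the deductible. Traveler pays $964; OOP now $964. Plan pays $964 − $964 = $0.
Claim 2 — $12,400: deductible takes $1,401, $10,999 remains; coinsurance $10,999 × 20% = $2,199.80. Cost to traveler: $3,600.80. OOP to date $4,564.80. Plan pays $12,400 − $3,600.80 = $8,799.20.
Claim 3 — $650: deductible already satisfied, so traveler's share is 20% × $650 = $130. Traveler owes $130 (running OOP $4,694.80). Insurer: $650 − $130 = $520.
Claim 4 — $2,946: deductible met; 20% of $2,946 = $589.20. OOP would hit $5,284 > $5,000, so the cap limits the traveler to $5,000 − $4,694.80 = $305.20. Insurer: $2,946 − $305.20 = $2,640.80.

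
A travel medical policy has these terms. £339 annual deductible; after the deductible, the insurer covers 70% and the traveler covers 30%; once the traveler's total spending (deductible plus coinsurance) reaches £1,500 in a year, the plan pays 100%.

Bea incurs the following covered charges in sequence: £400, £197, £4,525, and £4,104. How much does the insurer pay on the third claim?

#1 (£400): deductible takes £339, £61 remains; 30% of £61 = £18.30. Traveler pays £357.30; OOP now £357.30. Plan pays £400 − £357.30 = £42.70.
#2 (£197): deductible met; 30% of £197 = £59.10. Traveler owes £59.10 (running OOP £416.40). Insurer: £197 − £59.10 = £137.90.
#3 (£4,525): 30% coinsurance on £4,525 = £1,357.50. Adding that to £416.40 gives £1,773.90, past the £1,500 cap; traveler pays only £1,500 − £416.40 = £1,083.60. Plan pays £4,525 − £1,083.60 = £3,441.40.

£3,441.40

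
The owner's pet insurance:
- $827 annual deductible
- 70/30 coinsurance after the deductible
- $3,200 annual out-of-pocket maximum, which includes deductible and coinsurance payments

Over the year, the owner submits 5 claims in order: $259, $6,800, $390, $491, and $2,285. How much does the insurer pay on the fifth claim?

$2,045.90

Claim 1 ($259): fully absorbed by the deductible. Owner owes $259 (running OOP $259). Insurer: $259 − $259 = $0.
Claim 2 ($6,800): deductible takes $568, $6,232 remains; coinsurance $6,232 × 30% = $1,869.60. Owner pays $2,437.60; OOP now $2,696.60. Plan pays $6,800 − $2,437.60 = $4,362.40.
Claim 3 ($390): deductible met; 30% of $390 = $117. Owner owes $117 (running OOP $2,813.60). Plan pays $390 − $117 = $273.
Claim 4 ($491): 30% coinsurance on $491 = $147.30. Owner pays $147.30; OOP now $2,960.90. Plan pays $491 − $147.30 = $343.70.
Claim 5 ($2,285): deductible already satisfied, so owner's share is 30% × $2,285 = $685.50. That would push OOP to $3,646.40, over the $3,200 cap, so owner pays $3,200 − $2,960.90 = $239.10. Insurer: $2,285 − $239.10 = $2,045.90.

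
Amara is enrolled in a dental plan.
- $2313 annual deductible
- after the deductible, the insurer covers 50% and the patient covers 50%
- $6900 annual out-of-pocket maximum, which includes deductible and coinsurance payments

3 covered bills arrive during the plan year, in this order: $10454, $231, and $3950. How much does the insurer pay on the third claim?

Bill 1, $10454: deductible takes $2313, $8141 remains; 50% of $8141 = $4070.50. Cost to patient: $6383.50. OOP to date $6383.50. Plan pays $10454 − $6383.50 = $4070.50.
Bill 2, $231: deductible met; 50% of $231 = $115.50. Cost to patient: $115.50. OOP to date $6499. Insurer: $231 − $115.50 = $115.50.
Bill 3, $3950: deductible already satisfied, so patient's share is 50% × $3950 = $1975. Adding that to $6499 gives $8474, past the $6900 cap; patient pays only $6900 − $6499 = $401. Insurer: $3950 − $401 = $3549.

$3549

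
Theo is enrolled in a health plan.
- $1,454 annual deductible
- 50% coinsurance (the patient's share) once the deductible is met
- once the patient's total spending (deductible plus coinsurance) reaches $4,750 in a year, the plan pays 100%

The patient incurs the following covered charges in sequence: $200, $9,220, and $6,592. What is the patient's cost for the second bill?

$4,550

#1 ($200): fully absorbed by the deductible. Patient pays $200; OOP now $200.
#2 ($9,220): $1,254 to deductible, leaving $7,966; 50% of $7,966 = $3,983. Claim cost before the cap: $1,254 + $3,983 = $5,237. OOP would hit $5,437 > $4,750, so the cap limits the patient to $4,750 − $200 = $4,550.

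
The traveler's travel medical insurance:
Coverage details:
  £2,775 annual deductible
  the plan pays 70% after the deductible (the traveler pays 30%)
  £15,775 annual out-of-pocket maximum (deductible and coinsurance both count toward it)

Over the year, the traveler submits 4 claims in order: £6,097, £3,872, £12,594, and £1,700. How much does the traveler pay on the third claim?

£3,778.20

#1 (£6,097): £2,775 to deductible, leaving £3,322; 30% of £3,322 = £996.60. Traveler owes £3,771.60 (running OOP £3,771.60).
#2 (£3,872): deductible already satisfied, so traveler's share is 30% × £3,872 = £1,161.60. Traveler pays £1,161.60; OOP now £4,933.20.
#3 (£12,594): 30% coinsurance on £12,594 = £3,778.20. Cost to traveler: £3,778.20. OOP to date £8,711.40.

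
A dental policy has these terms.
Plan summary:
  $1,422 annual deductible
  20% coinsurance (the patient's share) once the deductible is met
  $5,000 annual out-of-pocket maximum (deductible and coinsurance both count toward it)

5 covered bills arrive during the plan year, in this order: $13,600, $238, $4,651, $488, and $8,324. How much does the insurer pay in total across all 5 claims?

#1 ($13,600): $1,422 to deductible, leaving $12,178; coinsurance $12,178 × 20% = $2,435.60. Patient owes $3,857.60 (running OOP $3,857.60). Plan pays $13,600 − $3,857.60 = $9,742.40.
#2 ($238): 20% coinsurance on $238 = $47.60. Patient owes $47.60 (running OOP $3,905.20). Insurer: $238 − $47.60 = $190.40.
#3 ($4,651): deductible already satisfied, so patient's share is 20% × $4,651 = $930.20. Patient pays $930.20; OOP now $4,835.40. Insurer: $4,651 − $930.20 = $3,720.80.
#4 ($488): deductible already satisfied, so patient's share is 20% × $488 = $97.60. Cost to patient: $97.60. OOP to date $4,933. Plan pays $488 − $97.60 = $390.40.
#5 ($8,324): deductible already satisfied, so patient's share is 20% × $8,324 = $1,664.80. Adding that to $4,933 gives $6,597.80, past the $5,000 cap; patient pays only $5,000 − $4,933 = $67. Insurer: $8,324 − $67 = $8,257.
Insurer total = bills − patient's total = $27,301 − $5,000 = $22,301.

$22,301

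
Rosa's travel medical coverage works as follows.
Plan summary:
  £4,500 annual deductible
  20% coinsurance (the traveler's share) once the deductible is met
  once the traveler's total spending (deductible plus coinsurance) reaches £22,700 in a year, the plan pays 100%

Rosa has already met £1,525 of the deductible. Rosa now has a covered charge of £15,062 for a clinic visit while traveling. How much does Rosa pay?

£5,392.40

Remaining deductible: £4,500 − £1,525 = £2,975.
The remaining £12,087 (= £15,062 − £2,975) moves to coinsurance.
Traveler's 20% share of £12,087 is £2,417.40.
Traveler responsibility before any cap: £2,975 + £2,417.40 = £5,392.40.
Year-to-date out-of-pocket becomes £1,525 + £5,392.40 = £6,917.40, still under the £22,700 maximum, so no cap applies.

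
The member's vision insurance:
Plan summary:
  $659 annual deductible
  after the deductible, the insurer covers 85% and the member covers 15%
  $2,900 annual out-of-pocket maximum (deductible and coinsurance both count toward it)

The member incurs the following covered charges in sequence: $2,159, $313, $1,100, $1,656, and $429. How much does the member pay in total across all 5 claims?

Claim 1 ($2,159): $659 to deductible, leaving $1,500; member's 15% is $225. Member pays $884; OOP now $884.
Claim 2 ($313): deductible already satisfied, so member's share is 15% × $313 = $46.95. Member pays $46.95; OOP now $930.95.
Claim 3 ($1,100): 15% coinsurance on $1,100 = $165. Cost to member: $165. OOP to date $1,095.95.
Claim 4 ($1,656): 15% coinsurance on $1,656 = $248.40. Member owes $248.40 (running OOP $1,344.35).
Claim 5 ($429): 15% coinsurance on $429 = $64.35. Member owes $64.35 (running OOP $1,408.70).
Total paid by the member: $884 + $46.95 + $165 + $248.40 + $64.35 = $1,408.70.

$1,408.70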